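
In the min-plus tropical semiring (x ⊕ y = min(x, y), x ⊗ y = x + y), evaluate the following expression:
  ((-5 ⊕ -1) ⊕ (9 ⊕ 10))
((-5 ⊕ -1) ⊕ (9 ⊕ 10)) = -5

Expand innermost to outermost. Recall ⊕ takes the minimum of its arguments and ⊗ takes their sum. Working out the expression ((-5 ⊕ -1) ⊕ (9 ⊕ 10)) gives -5.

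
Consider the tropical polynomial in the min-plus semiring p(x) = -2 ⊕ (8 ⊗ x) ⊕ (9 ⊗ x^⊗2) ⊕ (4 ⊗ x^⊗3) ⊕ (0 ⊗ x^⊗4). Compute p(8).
p(8) = -2

A tropical monomial a ⊗ x^⊗i evaluates to a + i · x. Evaluating each term at x = 8:
  Term 0 contributes -2 + 0 · 8 = -2
  Term 1 contributes 8 + 1 · 8 = 16
  Term 2 contributes 9 + 2 · 8 = 25
  Term 3 contributes 4 + 3 · 8 = 28
  Term 4 contributes 0 + 4 · 8 = 32
p(8) = ⊕ of these = min[-2, 16, 25, 28, 32] = -2.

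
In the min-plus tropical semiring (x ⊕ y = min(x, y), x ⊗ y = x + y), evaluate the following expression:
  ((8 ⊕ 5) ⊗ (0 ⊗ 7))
((8 ⊕ 5) ⊗ (0 ⊗ 7)) = 12

Expand innermost to outermost. Recall ⊕ takes the minimum of its arguments and ⊗ takes their sum. Working out the expression ((8 ⊕ 5) ⊗ (0 ⊗ 7)) gives 12.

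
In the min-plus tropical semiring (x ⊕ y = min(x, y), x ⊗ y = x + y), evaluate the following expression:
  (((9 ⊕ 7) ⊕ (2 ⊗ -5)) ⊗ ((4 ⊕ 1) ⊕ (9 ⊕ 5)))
(((9 ⊕ 7) ⊕ (2 ⊗ -5)) ⊗ ((4 ⊕ 1) ⊕ (9 ⊕ 5))) = -2

Expand innermost to outermost. Recall ⊕ takes the minimum of its arguments and ⊗ takes their sum. Working out the expression (((9 ⊕ 7) ⊕ (2 ⊗ -5)) ⊗ ((4 ⊕ 1) ⊕ (9 ⊕ 5))) gives -2.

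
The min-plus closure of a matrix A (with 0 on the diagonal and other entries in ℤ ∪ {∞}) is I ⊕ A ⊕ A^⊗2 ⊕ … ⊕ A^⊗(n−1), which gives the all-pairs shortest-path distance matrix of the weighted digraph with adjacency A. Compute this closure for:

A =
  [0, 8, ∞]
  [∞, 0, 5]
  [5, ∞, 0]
Closure =
  [0, 8, 13]
  [10, 0, 5]
  [5, 13, 0]

This is the Floyd-Warshall all-pairs shortest-path computation. For each intermediate vertex k = 0, 1, …, 2, update dist[i][j] ← min(dist[i][j], dist[i][k] + dist[k][j]). The final matrix gives, for each (i, j), the minimum total weight of any directed path from i to j (possibly empty when i = j).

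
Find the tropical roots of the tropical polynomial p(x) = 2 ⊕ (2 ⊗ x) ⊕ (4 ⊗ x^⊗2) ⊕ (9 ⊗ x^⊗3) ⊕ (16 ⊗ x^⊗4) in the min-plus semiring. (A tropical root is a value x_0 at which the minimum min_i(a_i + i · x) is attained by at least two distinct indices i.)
Roots: {-7, -5, -2, 0}

Each tropical root is a break point of the lower envelope of the lines y = a_i + i · x (there are 5 lines, with slopes 0, 1, ..., 4). Only the lines that attain the minimum somewhere contribute to roots; other lines are dominated. Here the surviving (envelope) indices are i = 4, i = 3, i = 2, i = 1, i = 0.
Intersections between consecutive envelope lines give the roots: for adjacent envelope indices i < j the intersection is x = (a_i − a_j) / (j − i). Reading off the sorted break points: {-7, -5, -2, 0}.
Verification: at each break x_0, at least two indices attain the minimum of min_i(a_i + i · x_0).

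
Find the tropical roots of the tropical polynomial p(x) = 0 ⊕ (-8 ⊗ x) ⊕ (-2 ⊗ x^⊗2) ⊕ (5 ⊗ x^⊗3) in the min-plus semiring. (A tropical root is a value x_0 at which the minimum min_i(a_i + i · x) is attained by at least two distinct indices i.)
Roots: {-7, -6, 8}

Each tropical root is a break point of the lower envelope of the lines y = a_i + i · x (there are 4 lines, with slopes 0, 1, ..., 3). Only the lines that attain the minimum somewhere contribute to roots; other lines are dominated. Here the surviving (envelope) indices are i = 3, i = 2, i = 1, i = 0.
Intersections between consecutive envelope lines give the roots: for adjacent envelope indices i < j the intersection is x = (a_i − a_j) / (j − i). Reading off the sorted break points: {-7, -6, 8}.
Verification: at each break x_0, at least two indices attain the minimum of min_i(a_i + i · x_0).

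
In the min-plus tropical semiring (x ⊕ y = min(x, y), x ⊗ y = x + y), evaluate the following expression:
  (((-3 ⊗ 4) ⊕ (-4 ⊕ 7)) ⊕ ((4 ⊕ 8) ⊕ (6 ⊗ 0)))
(((-3 ⊗ 4) ⊕ (-4 ⊕ 7)) ⊕ ((4 ⊕ 8) ⊕ (6 ⊗ 0))) = -4

Expand innermost to outermost. Recall ⊕ takes the minimum of its arguments and ⊗ takes their sum. Working out the expression (((-3 ⊗ 4) ⊕ (-4 ⊕ 7)) ⊕ ((4 ⊕ 8) ⊕ (6 ⊗ 0))) gives -4.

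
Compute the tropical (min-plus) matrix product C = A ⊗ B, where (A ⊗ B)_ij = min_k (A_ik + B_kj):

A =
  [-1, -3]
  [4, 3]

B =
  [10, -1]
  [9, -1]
A ⊗ B =
  [6, -4]
  [12, 2]

Apply the min-plus product entry-by-entry:
  C[0][0] = min over k of (A[0][0] + B[0][0] = -1 + 10 = 9, A[0][1] + B[1][0] = -3 + 9 = 6) = 6 (attained at k = 1)
  C[0][1] = min over k of (A[0][0] + B[0][1] = -1 + -1 = -2, A[0][1] + B[1][1] = -3 + -1 = -4) = -4 (attained at k = 1)
  C[1][0] = min over k of (A[1][0] + B[0][0] = 4 + 10 = 14, A[1][1] + B[1][0] = 3 + 9 = 12) = 12 (attained at k = 1)
  C[1][1] = min over k of (A[1][0] + B[0][1] = 4 + -1 = 3, A[1][1] + B[1][1] = 3 + -1 = 2) = 2 (attained at k = 1)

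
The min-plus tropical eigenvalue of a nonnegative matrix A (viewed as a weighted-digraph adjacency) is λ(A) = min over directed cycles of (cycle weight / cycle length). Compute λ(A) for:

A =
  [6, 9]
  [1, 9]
λ(A) = 5

Enumerate directed cycles and compute their means (weight / length). Sample:
  cycle 0 → 0: weight = 6, length = 1, mean = 6/1 ≈ 6.000
  cycle 1 → 1: weight = 9, length = 1, mean = 9/1 ≈ 9.000
  cycle 0 → 1 → 0: weight = 10, length = 2, mean = 10/2 ≈ 5.000
  cycle 1 → 0 → 1: weight = 10, length = 2, mean = 10/2 ≈ 5.000
Minimum mean = 5.000, attained e.g. along the cycle 0 → 1 → 0 with weight 10 and length 2. So λ(A) = 10/2 = 5.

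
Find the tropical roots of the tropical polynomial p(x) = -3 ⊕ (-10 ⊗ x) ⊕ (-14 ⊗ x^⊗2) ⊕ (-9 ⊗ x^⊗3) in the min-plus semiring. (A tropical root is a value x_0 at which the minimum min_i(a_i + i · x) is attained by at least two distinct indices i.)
Roots: {-5, 4, 7}

Each tropical root is a break point of the lower envelope of the lines y = a_i + i · x (there are 4 lines, with slopes 0, 1, ..., 3). Only the lines that attain the minimum somewhere contribute to roots; other lines are dominated. Here the surviving (envelope) indices are i = 3, i = 2, i = 1, i = 0.
Intersections between consecutive envelope lines give the roots: for adjacent envelope indices i < j the intersection is x = (a_i − a_j) / (j − i). Reading off the sorted break points: {-5, 4, 7}.
Verification: at each break x_0, at least two indices attain the minimum of min_i(a_i + i · x_0).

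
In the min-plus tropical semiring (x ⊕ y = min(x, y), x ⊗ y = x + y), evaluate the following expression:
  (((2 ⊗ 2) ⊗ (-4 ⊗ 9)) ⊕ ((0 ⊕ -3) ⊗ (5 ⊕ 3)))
(((2 ⊗ 2) ⊗ (-4 ⊗ 9)) ⊕ ((0 ⊕ -3) ⊗ (5 ⊕ 3))) = 0

Expand innermost to outermost. Recall ⊕ takes the minimum of its arguments and ⊗ takes their sum. Working out the expression (((2 ⊗ 2) ⊗ (-4 ⊗ 9)) ⊕ ((0 ⊕ -3) ⊗ (5 ⊕ 3))) gives 0.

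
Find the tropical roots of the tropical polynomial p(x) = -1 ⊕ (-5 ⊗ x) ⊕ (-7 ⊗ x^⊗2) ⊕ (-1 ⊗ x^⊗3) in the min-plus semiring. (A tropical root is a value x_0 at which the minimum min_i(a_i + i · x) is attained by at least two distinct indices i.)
Roots: {-6, 2, 4}

Each tropical root is a break point of the lower envelope of the lines y = a_i + i · x (there are 4 lines, with slopes 0, 1, ..., 3). Only the lines that attain the minimum somewhere contribute to roots; other lines are dominated. Here the surviving (envelope) indices are i = 3, i = 2, i = 1, i = 0.
Intersections between consecutive envelope lines give the roots: for adjacent envelope indices i < j the intersection is x = (a_i − a_j) / (j − i). Reading off the sorted break points: {-6, 2, 4}.
Verification: at each break x_0, at least two indices attain the minimum of min_i(a_i + i · x_0).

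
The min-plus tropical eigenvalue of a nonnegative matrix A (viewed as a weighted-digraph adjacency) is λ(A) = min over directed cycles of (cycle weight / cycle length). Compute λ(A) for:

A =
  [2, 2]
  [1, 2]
λ(A) = 3/2

Enumerate directed cycles and compute their means (weight / length). Sample:
  cycle 0 → 0: weight = 2, length = 1, mean = 2/1 ≈ 2.000
  cycle 1 → 1: weight = 2, length = 1, mean = 2/1 ≈ 2.000
  cycle 0 → 1 → 0: weight = 3, length = 2, mean = 3/2 ≈ 1.500
  cycle 1 → 0 → 1: weight = 3, length = 2, mean = 3/2 ≈ 1.500
Minimum mean = 1.500, attained e.g. along the cycle 0 → 1 → 0 with weight 3 and length 2. So λ(A) = 3/2 = 3/2.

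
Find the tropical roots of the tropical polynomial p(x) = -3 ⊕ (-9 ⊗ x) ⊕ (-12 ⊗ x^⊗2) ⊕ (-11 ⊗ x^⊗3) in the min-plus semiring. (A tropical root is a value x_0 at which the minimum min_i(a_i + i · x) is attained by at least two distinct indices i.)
Roots: {-1, 3, 6}

Each tropical root is a break point of the lower envelope of the lines y = a_i + i · x (there are 4 lines, with slopes 0, 1, ..., 3). Only the lines that attain the minimum somewhere contribute to roots; other lines are dominated. Here the surviving (envelope) indices are i = 3, i = 2, i = 1, i = 0.
Intersections between consecutive envelope lines give the roots: for adjacent envelope indices i < j the intersection is x = (a_i − a_j) / (j − i). Reading off the sorted break points: {-1, 3, 6}.
Verification: at each break x_0, at least two indices attain the minimum of min_i(a_i + i · x_0).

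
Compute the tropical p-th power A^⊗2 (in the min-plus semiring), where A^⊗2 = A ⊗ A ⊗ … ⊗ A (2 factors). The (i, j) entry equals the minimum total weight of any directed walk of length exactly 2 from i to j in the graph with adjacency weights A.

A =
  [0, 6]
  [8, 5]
A^⊗2 =
  [0, 6]
  [8, 10]

Each entry (A^⊗2)_ij equals the minimum over all length-2 walks i = v_0 → v_1 → … → v_2 = j of Σ_t A[v_t][v_{t+1}]. For example, for (i, j) = (0, 1) we minimise over 2 possible intermediate vertex sequences; the minimum is 6, attained along the walk 0 → 0 → 1.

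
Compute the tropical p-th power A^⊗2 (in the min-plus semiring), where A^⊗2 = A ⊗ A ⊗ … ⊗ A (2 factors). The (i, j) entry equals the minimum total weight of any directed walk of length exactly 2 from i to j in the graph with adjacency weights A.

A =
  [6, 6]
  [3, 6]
A^⊗2 =
  [9, 12]
  [9, 9]

Each entry (A^⊗2)_ij equals the minimum over all length-2 walks i = v_0 → v_1 → … → v_2 = j of Σ_t A[v_t][v_{t+1}]. For example, for (i, j) = (0, 1) we minimise over 2 possible intermediate vertex sequences; the minimum is 12, attained along the walk 0 → 0 → 1.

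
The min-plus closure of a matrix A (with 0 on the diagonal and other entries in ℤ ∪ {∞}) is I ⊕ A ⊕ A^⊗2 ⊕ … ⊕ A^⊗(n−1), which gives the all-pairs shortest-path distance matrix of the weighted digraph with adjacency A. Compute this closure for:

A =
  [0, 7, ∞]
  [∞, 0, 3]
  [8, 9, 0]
Closure =
  [0, 7, 10]
  [11, 0, 3]
  [8, 9, 0]

This is the Floyd-Warshall all-pairs shortest-path computation. For each intermediate vertex k = 0, 1, …, 2, update dist[i][j] ← min(dist[i][j], dist[i][k] + dist[k][j]). The final matrix gives, for each (i, j), the minimum total weight of any directed path from i to j (possibly empty when i = j).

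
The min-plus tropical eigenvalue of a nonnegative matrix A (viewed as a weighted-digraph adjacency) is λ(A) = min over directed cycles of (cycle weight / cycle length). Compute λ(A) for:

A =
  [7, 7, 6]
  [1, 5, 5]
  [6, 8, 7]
λ(A) = 4

Enumerate directed cycles and compute their means (weight / length). Sample:
  cycle 0 → 0: weight = 7, length = 1, mean = 7/1 ≈ 7.000
  cycle 1 → 1: weight = 5, length = 1, mean = 5/1 ≈ 5.000
  cycle 2 → 2: weight = 7, length = 1, mean = 7/1 ≈ 7.000
  cycle 0 → 1 → 0: weight = 8, length = 2, mean = 8/2 ≈ 4.000
  cycle 0 → 2 → 0: weight = 12, length = 2, mean = 12/2 ≈ 6.000
  cycle 1 → 0 → 1: weight = 8, length = 2, mean = 8/2 ≈ 4.000
Minimum mean = 4.000, attained e.g. along the cycle 0 → 1 → 0 with weight 8 and length 2. So λ(A) = 8/2 = 4.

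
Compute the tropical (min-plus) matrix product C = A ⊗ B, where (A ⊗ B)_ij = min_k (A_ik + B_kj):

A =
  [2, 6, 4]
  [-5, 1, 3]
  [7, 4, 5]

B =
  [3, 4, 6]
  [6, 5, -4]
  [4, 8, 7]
A ⊗ B =
  [5, 6, 2]
  [-2, -1, -3]
  [9, 9, 0]

Apply the min-plus product entry-by-entry:
  C[0][0] = min over k of (A[0][0] + B[0][0] = 2 + 3 = 5, A[0][1] + B[1][0] = 6 + 6 = 12, A[0][2] + B[2][0] = 4 + 4 = 8) = 5 (attained at k = 0)
  C[0][1] = min over k of (A[0][0] + B[0][1] = 2 + 4 = 6, A[0][1] + B[1][1] = 6 + 5 = 11, A[0][2] + B[2][1] = 4 + 8 = 12) = 6 (attained at k = 0)
  C[0][2] = min over k of (A[0][0] + B[0][2] = 2 + 6 = 8, A[0][1] + B[1][2] = 6 + -4 = 2, A[0][2] + B[2][2] = 4 + 7 = 11) = 2 (attained at k = 1)
  C[1][0] = min over k of (A[1][0] + B[0][0] = -5 + 3 = -2, A[1][1] + B[1][0] = 1 + 6 = 7, A[1][2] + B[2][0] = 3 + 4 = 7) = -2 (attained at k = 0)
  C[1][1] = min over k of (A[1][0] + B[0][1] = -5 + 4 = -1, A[1][1] + B[1][1] = 1 + 5 = 6, A[1][2] + B[2][1] = 3 + 8 = 11) = -1 (attained at k = 0)
  C[1][2] = min over k of (A[1][0] + B[0][2] = -5 + 6 = 1, A[1][1] + B[1][2] = 1 + -4 = -3, A[1][2] + B[2][2] = 3 + 7 = 10) = -3 (attained at k = 1)
  C[2][0] = min over k of (A[2][0] + B[0][0] = 7 + 3 = 10, A[2][1] + B[1][0] = 4 + 6 = 10, A[2][2] + B[2][0] = 5 + 4 = 9) = 9 (attained at k = 2)
  C[2][1] = min over k of (A[2][0] + B[0][1] = 7 + 4 = 11, A[2][1] + B[1][1] = 4 + 5 = 9, A[2][2] + B[2][1] = 5 + 8 = 13) = 9 (attained at k = 1)
  C[2][2] = min over k of (A[2][0] + B[0][2] = 7 + 6 = 13, A[2][1] + B[1][2] = 4 + -4 = 0, A[2][2] + B[2][2] = 5 + 7 = 12) = 0 (attained at k = 1)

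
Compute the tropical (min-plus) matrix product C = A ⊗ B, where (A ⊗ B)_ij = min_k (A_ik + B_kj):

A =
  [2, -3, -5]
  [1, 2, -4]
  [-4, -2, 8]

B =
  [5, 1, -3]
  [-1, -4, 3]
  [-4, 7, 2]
A ⊗ B =
  [-9, -7, -3]
  [-8, -2, -2]
  [-3, -6, -7]

Apply the min-plus product entry-by-entry:
  C[0][0] = min over k of (A[0][0] + B[0][0] = 2 + 5 = 7, A[0][1] + B[1][0] = -3 + -1 = -4, A[0][2] + B[2][0] = -5 + -4 = -9) = -9 (attained at k = 2)
  C[0][1] = min over k of (A[0][0] + B[0][1] = 2 + 1 = 3, A[0][1] + B[1][1] = -3 + -4 = -7, A[0][2] + B[2][1] = -5 + 7 = 2) = -7 (attained at k = 1)
  C[0][2] = min over k of (A[0][0] + B[0][2] = 2 + -3 = -1, A[0][1] + B[1][2] = -3 + 3 = 0, A[0][2] + B[2][2] = -5 + 2 = -3) = -3 (attained at k = 2)
  C[1][0] = min over k of (A[1][0] + B[0][0] = 1 + 5 = 6, A[1][1] + B[1][0] = 2 + -1 = 1, A[1][2] + B[2][0] = -4 + -4 = -8) = -8 (attained at k = 2)
  C[1][1] = min over k of (A[1][0] + B[0][1] = 1 + 1 = 2, A[1][1] + B[1][1] = 2 + -4 = -2, A[1][2] + B[2][1] = -4 + 7 = 3) = -2 (attained at k = 1)
  C[1][2] = min over k of (A[1][0] + B[0][2] = 1 + -3 = -2, A[1][1] + B[1][2] = 2 + 3 = 5, A[1][2] + B[2][2] = -4 + 2 = -2) = -2 (attained at k = 0)
  C[2][0] = min over k of (A[2][0] + B[0][0] = -4 + 5 = 1, A[2][1] + B[1][0] = -2 + -1 = -3, A[2][2] + B[2][0] = 8 + -4 = 4) = -3 (attained at k = 1)
  C[2][1] = min over k of (A[2][0] + B[0][1] = -4 + 1 = -3, A[2][1] + B[1][1] = -2 + -4 = -6, A[2][2] + B[2][1] = 8 + 7 = 15) = -6 (attained at k = 1)
  C[2][2] = min over k of (A[2][0] + B[0][2] = -4 + -3 = -7, A[2][1] + B[1][2] = -2 + 3 = 1, A[2][2] + B[2][2] = 8 + 2 = 10) = -7 (attained at k = 0)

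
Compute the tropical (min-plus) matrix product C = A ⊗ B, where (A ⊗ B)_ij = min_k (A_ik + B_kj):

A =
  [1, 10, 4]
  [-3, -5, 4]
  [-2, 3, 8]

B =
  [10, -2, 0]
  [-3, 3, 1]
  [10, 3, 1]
A ⊗ B =
  [7, -1, 1]
  [-8, -5, -4]
  [0, -4, -2]

Apply the min-plus product entry-by-entry:
  C[0][0] = min over k of (A[0][0] + B[0][0] = 1 + 10 = 11, A[0][1] + B[1][0] = 10 + -3 = 7, A[0][2] + B[2][0] = 4 + 10 = 14) = 7 (attained at k = 1)
  C[0][1] = min over k of (A[0][0] + B[0][1] = 1 + -2 = -1, A[0][1] + B[1][1] = 10 + 3 = 13, A[0][2] + B[2][1] = 4 + 3 = 7) = -1 (attained at k = 0)
  C[0][2] = min over k of (A[0][0] + B[0][2] = 1 + 0 = 1, A[0][1] + B[1][2] = 10 + 1 = 11, A[0][2] + B[2][2] = 4 + 1 = 5) = 1 (attained at k = 0)
  C[1][0] = min over k of (A[1][0] + B[0][0] = -3 + 10 = 7, A[1][1] + B[1][0] = -5 + -3 = -8, A[1][2] + B[2][0] = 4 + 10 = 14) = -8 (attained at k = 1)
  C[1][1] = min over k of (A[1][0] + B[0][1] = -3 + -2 = -5, A[1][1] + B[1][1] = -5 + 3 = -2, A[1][2] + B[2][1] = 4 + 3 = 7) = -5 (attained at k = 0)
  C[1][2] = min over k of (A[1][0] + B[0][2] = -3 + 0 = -3, A[1][1] + B[1][2] = -5 + 1 = -4, A[1][2] + B[2][2] = 4 + 1 = 5) = -4 (attained at k = 1)
  C[2][0] = min over k of (A[2][0] + B[0][0] = -2 + 10 = 8, A[2][1] + B[1][0] = 3 + -3 = 0, A[2][2] + B[2][0] = 8 + 10 = 18) = 0 (attained at k = 1)
  C[2][1] = min over k of (A[2][0] + B[0][1] = -2 + -2 = -4, A[2][1] + B[1][1] = 3 + 3 = 6, A[2][2] + B[2][1] = 8 + 3 = 11) = -4 (attained at k = 0)
  C[2][2] = min over k of (A[2][0] + B[0][2] = -2 + 0 = -2, A[2][1] + B[1][2] = 3 + 1 = 4, A[2][2] + B[2][2] = 8 + 1 = 9) = -2 (attained at k = 0)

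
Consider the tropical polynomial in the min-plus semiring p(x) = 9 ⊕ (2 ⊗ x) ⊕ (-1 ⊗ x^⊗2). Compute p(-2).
p(-2) = -5

A tropical monomial a ⊗ x^⊗i evaluates to a + i · x. Evaluating each term at x = -2:
  Term 0 contributes 9 + 0 · -2 = 9
  Term 1 contributes 2 + 1 · -2 = 0
  Term 2 contributes -1 + 2 · -2 = -5
p(-2) = ⊕ of these = min[9, 0, -5] = -5.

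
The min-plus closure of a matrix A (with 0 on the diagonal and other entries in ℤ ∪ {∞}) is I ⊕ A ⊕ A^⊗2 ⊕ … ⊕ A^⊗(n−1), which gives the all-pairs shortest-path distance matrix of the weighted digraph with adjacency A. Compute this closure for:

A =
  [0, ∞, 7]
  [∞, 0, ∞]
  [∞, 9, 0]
Closure =
  [0, 16, 7]
  [∞, 0, ∞]
  [∞, 9, 0]

This is the Floyd-Warshall all-pairs shortest-path computation. For each intermediate vertex k = 0, 1, …, 2, update dist[i][j] ← min(dist[i][j], dist[i][k] + dist[k][j]). The final matrix gives, for each (i, j), the minimum total weight of any directed path from i to j (possibly empty when i = j).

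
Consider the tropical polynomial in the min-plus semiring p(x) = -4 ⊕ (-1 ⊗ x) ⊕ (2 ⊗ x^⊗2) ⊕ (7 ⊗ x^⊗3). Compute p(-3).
p(-3) = -4

A tropical monomial a ⊗ x^⊗i evaluates to a + i · x. Evaluating each term at x = -3:
  Term 0 contributes -4 + 0 · -3 = -4
  Term 1 contributes -1 + 1 · -3 = -4
  Term 2 contributes 2 + 2 · -3 = -4
  Term 3 contributes 7 + 3 · -3 = -2
p(-3) = ⊕ of these = min[-4, -4, -4, -2] = -4.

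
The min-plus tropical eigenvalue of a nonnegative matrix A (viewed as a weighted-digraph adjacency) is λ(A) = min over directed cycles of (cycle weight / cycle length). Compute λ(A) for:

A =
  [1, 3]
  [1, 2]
λ(A) = 1

Enumerate directed cycles and compute their means (weight / length). Sample:
  cycle 0 → 0: weight = 1, length = 1, mean = 1/1 ≈ 1.000
  cycle 1 → 1: weight = 2, length = 1, mean = 2/1 ≈ 2.000
  cycle 0 → 1 → 0: weight = 4, length = 2, mean = 4/2 ≈ 2.000
  cycle 1 → 0 → 1: weight = 4, length = 2, mean = 4/2 ≈ 2.000
Minimum mean = 1.000, attained e.g. along the cycle 0 → 0 with weight 1 and length 1. So λ(A) = 1/1 = 1.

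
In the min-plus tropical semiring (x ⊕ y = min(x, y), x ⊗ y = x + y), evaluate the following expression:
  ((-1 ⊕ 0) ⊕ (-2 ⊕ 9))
((-1 ⊕ 0) ⊕ (-2 ⊕ 9)) = -2

Expand innermost to outermost. Recall ⊕ takes the minimum of its arguments and ⊗ takes their sum. Working out the expression ((-1 ⊕ 0) ⊕ (-2 ⊕ 9)) gives -2.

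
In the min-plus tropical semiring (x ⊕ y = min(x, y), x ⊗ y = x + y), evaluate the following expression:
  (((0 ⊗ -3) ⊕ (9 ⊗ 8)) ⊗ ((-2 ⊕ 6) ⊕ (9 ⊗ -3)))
(((0 ⊗ -3) ⊕ (9 ⊗ 8)) ⊗ ((-2 ⊕ 6) ⊕ (9 ⊗ -3))) = -5

Expand innermost to outermost. Recall ⊕ takes the minimum of its arguments and ⊗ takes their sum. Working out the expression (((0 ⊗ -3) ⊕ (9 ⊗ 8)) ⊗ ((-2 ⊕ 6) ⊕ (9 ⊗ -3))) gives -5.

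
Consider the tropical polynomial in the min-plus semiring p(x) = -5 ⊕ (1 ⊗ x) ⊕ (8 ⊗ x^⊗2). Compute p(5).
p(5) = -5

A tropical monomial a ⊗ x^⊗i evaluates to a + i · x. Evaluating each term at x = 5:
  Term 0 contributes -5 + 0 · 5 = -5
  Term 1 contributes 1 + 1 · 5 = 6
  Term 2 contributes 8 + 2 · 5 = 18
p(5) = ⊕ of these = min[-5, 6, 18] = -5.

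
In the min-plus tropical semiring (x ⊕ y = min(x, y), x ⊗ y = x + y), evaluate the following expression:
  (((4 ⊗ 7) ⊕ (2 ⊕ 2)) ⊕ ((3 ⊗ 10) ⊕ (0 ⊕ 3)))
(((4 ⊗ 7) ⊕ (2 ⊕ 2)) ⊕ ((3 ⊗ 10) ⊕ (0 ⊕ 3))) = 0

Expand innermost to outermost. Recall ⊕ takes the minimum of its arguments and ⊗ takes their sum. Working out the expression (((4 ⊗ 7) ⊕ (2 ⊕ 2)) ⊕ ((3 ⊗ 10) ⊕ (0 ⊕ 3))) gives 0.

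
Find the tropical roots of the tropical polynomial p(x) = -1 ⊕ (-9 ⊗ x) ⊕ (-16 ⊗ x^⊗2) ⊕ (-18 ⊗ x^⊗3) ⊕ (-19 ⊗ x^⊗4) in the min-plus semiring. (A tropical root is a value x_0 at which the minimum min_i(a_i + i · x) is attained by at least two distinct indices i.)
Roots: {1, 2, 7, 8}

Each tropical root is a break point of the lower envelope of the lines y = a_i + i · x (there are 5 lines, with slopes 0, 1, ..., 4). Only the lines that attain the minimum somewhere contribute to roots; other lines are dominated. Here the surviving (envelope) indices are i = 4, i = 3, i = 2, i = 1, i = 0.
Intersections between consecutive envelope lines give the roots: for adjacent envelope indices i < j the intersection is x = (a_i − a_j) / (j − i). Reading off the sorted break points: {1, 2, 7, 8}.
Verification: at each break x_0, at least two indices attain the minimum of min_i(a_i + i · x_0).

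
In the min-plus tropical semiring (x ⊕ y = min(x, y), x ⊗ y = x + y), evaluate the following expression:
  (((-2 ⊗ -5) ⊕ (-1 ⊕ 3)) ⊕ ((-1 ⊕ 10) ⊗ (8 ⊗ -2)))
(((-2 ⊗ -5) ⊕ (-1 ⊕ 3)) ⊕ ((-1 ⊕ 10) ⊗ (8 ⊗ -2))) = -7

Expand innermost to outermost. Recall ⊕ takes the minimum of its arguments and ⊗ takes their sum. Working out the expression (((-2 ⊗ -5) ⊕ (-1 ⊕ 3)) ⊕ ((-1 ⊕ 10) ⊗ (8 ⊗ -2))) gives -7.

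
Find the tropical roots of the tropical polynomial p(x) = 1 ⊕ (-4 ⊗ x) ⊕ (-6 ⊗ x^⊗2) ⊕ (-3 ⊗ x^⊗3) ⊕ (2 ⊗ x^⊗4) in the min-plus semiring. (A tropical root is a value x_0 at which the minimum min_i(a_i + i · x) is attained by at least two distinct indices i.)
Roots: {-5, -3, 2, 5}

Each tropical root is a break point of the lower envelope of the lines y = a_i + i · x (there are 5 lines, with slopes 0, 1, ..., 4). Only the lines that attain the minimum somewhere contribute to roots; other lines are dominated. Here the surviving (envelope) indices are i = 4, i = 3, i = 2, i = 1, i = 0.
Intersections between consecutive envelope lines give the roots: for adjacent envelope indices i < j the intersection is x = (a_i − a_j) / (j − i). Reading off the sorted break points: {-5, -3, 2, 5}.
Verification: at each break x_0, at least two indices attain the minimum of min_i(a_i + i · x_0).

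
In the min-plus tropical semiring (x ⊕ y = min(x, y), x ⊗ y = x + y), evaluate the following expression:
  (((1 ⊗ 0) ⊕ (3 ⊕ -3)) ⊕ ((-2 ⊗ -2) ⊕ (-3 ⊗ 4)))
(((1 ⊗ 0) ⊕ (3 ⊕ -3)) ⊕ ((-2 ⊗ -2) ⊕ (-3 ⊗ 4))) = -4

Expand innermost to outermost. Recall ⊕ takes the minimum of its arguments and ⊗ takes their sum. Working out the expression (((1 ⊗ 0) ⊕ (3 ⊕ -3)) ⊕ ((-2 ⊗ -2) ⊕ (-3 ⊗ 4))) gives -4.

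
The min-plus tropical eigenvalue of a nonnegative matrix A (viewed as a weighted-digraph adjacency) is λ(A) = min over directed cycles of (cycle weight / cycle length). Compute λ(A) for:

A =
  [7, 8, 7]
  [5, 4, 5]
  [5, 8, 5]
λ(A) = 4

Enumerate directed cycles and compute their means (weight / length). Sample:
  cycle 0 → 0: weight = 7, length = 1, mean = 7/1 ≈ 7.000
  cycle 1 → 1: weight = 4, length = 1, mean = 4/1 ≈ 4.000
  cycle 2 → 2: weight = 5, length = 1, mean = 5/1 ≈ 5.000
  cycle 0 → 1 → 0: weight = 13, length = 2, mean = 13/2 ≈ 6.500
  cycle 0 → 2 → 0: weight = 12, length = 2, mean = 12/2 ≈ 6.000
  cycle 1 → 0 → 1: weight = 13, length = 2, mean = 13/2 ≈ 6.500
Minimum mean = 4.000, attained e.g. along the cycle 1 → 1 with weight 4 and length 1. So λ(A) = 4/1 = 4.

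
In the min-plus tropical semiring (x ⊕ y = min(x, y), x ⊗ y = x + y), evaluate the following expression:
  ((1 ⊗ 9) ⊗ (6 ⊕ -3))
((1 ⊗ 9) ⊗ (6 ⊕ -3)) = 7

Expand innermost to outermost. Recall ⊕ takes the minimum of its arguments and ⊗ takes their sum. Working out the expression ((1 ⊗ 9) ⊗ (6 ⊕ -3)) gives 7.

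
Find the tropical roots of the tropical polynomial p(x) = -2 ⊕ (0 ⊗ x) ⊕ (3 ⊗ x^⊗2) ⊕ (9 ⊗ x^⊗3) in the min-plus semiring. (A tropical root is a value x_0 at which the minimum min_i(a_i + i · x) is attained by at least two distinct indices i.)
Roots: {-6, -3, -2}

Each tropical root is a break point of the lower envelope of the lines y = a_i + i · x (there are 4 lines, with slopes 0, 1, ..., 3). Only the lines that attain the minimum somewhere contribute to roots; other lines are dominated. Here the surviving (envelope) indices are i = 3, i = 2, i = 1, i = 0.
Intersections between consecutive envelope lines give the roots: for adjacent envelope indices i < j the intersection is x = (a_i − a_j) / (j − i). Reading off the sorted break points: {-6, -3, -2}.
Verification: at each break x_0, at least two indices attain the minimum of min_i(a_i + i · x_0).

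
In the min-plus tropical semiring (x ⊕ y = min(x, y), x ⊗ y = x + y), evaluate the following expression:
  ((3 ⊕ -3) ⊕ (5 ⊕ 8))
((3 ⊕ -3) ⊕ (5 ⊕ 8)) = -3

Expand innermost to outermost. Recall ⊕ takes the minimum of its arguments and ⊗ takes their sum. Working out the expression ((3 ⊕ -3) ⊕ (5 ⊕ 8)) gives -3.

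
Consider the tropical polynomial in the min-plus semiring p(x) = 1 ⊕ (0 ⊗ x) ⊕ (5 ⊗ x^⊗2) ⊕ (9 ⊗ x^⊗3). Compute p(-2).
p(-2) = -2

A tropical monomial a ⊗ x^⊗i evaluates to a + i · x. Evaluating each term at x = -2:
  Term 0 contributes 1 + 0 · -2 = 1
  Term 1 contributes 0 + 1 · -2 = -2
  Term 2 contributes 5 + 2 · -2 = 1
  Term 3 contributes 9 + 3 · -2 = 3
p(-2) = ⊕ of these = min[1, -2, 1, 3] = -2.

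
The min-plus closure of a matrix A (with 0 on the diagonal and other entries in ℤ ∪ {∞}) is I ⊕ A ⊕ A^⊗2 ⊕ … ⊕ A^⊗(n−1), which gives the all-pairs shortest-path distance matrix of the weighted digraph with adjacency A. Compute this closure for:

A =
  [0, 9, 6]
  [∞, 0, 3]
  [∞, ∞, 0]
Closure =
  [0, 9, 6]
  [∞, 0, 3]
  [∞, ∞, 0]

This is the Floyd-Warshall all-pairs shortest-path computation. For each intermediate vertex k = 0, 1, …, 2, update dist[i][j] ← min(dist[i][j], dist[i][k] + dist[k][j]). The final matrix gives, for each (i, j), the minimum total weight of any directed path from i to j (possibly empty when i = j).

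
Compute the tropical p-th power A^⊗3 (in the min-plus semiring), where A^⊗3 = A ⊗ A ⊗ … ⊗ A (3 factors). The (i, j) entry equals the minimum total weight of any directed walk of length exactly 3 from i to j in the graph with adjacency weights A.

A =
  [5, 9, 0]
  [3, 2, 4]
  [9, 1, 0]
A^⊗3 =
  [4, 1, 0]
  [7, 4, 3]
  [4, 1, 0]

Each entry (A^⊗3)_ij equals the minimum over all length-3 walks i = v_0 → v_1 → … → v_3 = j of Σ_t A[v_t][v_{t+1}]. For example, for (i, j) = (0, 2) we minimise over 9 possible intermediate vertex sequences; the minimum is 0, attained along the walk 0 → 2 → 2 → 2.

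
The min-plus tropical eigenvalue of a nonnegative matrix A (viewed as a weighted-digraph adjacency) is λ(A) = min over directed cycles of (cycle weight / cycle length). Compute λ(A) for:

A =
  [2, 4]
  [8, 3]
λ(A) = 2

Enumerate directed cycles and compute their means (weight / length). Sample:
  cycle 0 → 0: weight = 2, length = 1, mean = 2/1 ≈ 2.000
  cycle 1 → 1: weight = 3, length = 1, mean = 3/1 ≈ 3.000
  cycle 0 → 1 → 0: weight = 12, length = 2, mean = 12/2 ≈ 6.000
  cycle 1 → 0 → 1: weight = 12, length = 2, mean = 12/2 ≈ 6.000
Minimum mean = 2.000, attained e.g. along the cycle 0 → 0 with weight 2 and length 1. So λ(A) = 2/1 = 2.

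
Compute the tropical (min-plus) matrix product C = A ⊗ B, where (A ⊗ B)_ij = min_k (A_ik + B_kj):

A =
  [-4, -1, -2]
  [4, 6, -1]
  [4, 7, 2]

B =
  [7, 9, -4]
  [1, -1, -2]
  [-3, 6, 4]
A ⊗ B =
  [-5, -2, -8]
  [-4, 5, 0]
  [-1, 6, 0]

Apply the min-plus product entry-by-entry:
  C[0][0] = min over k of (A[0][0] + B[0][0] = -4 + 7 = 3, A[0][1] + B[1][0] = -1 + 1 = 0, A[0][2] + B[2][0] = -2 + -3 = -5) = -5 (attained at k = 2)
  C[0][1] = min over k of (A[0][0] + B[0][1] = -4 + 9 = 5, A[0][1] + B[1][1] = -1 + -1 = -2, A[0][2] + B[2][1] = -2 + 6 = 4) = -2 (attained at k = 1)
  C[0][2] = min over k of (A[0][0] + B[0][2] = -4 + -4 = -8, A[0][1] + B[1][2] = -1 + -2 = -3, A[0][2] + B[2][2] = -2 + 4 = 2) = -8 (attained at k = 0)
  C[1][0] = min over k of (A[1][0] + B[0][0] = 4 + 7 = 11, A[1][1] + B[1][0] = 6 + 1 = 7, A[1][2] + B[2][0] = -1 + -3 = -4) = -4 (attained at k = 2)
  C[1][1] = min over k of (A[1][0] + B[0][1] = 4 + 9 = 13, A[1][1] + B[1][1] = 6 + -1 = 5, A[1][2] + B[2][1] = -1 + 6 = 5) = 5 (attained at k = 1)
  C[1][2] = min over k of (A[1][0] + B[0][2] = 4 + -4 = 0, A[1][1] + B[1][2] = 6 + -2 = 4, A[1][2] + B[2][2] = -1 + 4 = 3) = 0 (attained at k = 0)
  C[2][0] = min over k of (A[2][0] + B[0][0] = 4 + 7 = 11, A[2][1] + B[1][0] = 7 + 1 = 8, A[2][2] + B[2][0] = 2 + -3 = -1) = -1 (attained at k = 2)
  C[2][1] = min over k of (A[2][0] + B[0][1] = 4 + 9 = 13, A[2][1] + B[1][1] = 7 + -1 = 6, A[2][2] + B[2][1] = 2 + 6 = 8) = 6 (attained at k = 1)
  C[2][2] = min over k of (A[2][0] + B[0][2] = 4 + -4 = 0, A[2][1] + B[1][2] = 7 + -2 = 5, A[2][2] + B[2][2] = 2 + 4 = 6) = 0 (attained at k = 0)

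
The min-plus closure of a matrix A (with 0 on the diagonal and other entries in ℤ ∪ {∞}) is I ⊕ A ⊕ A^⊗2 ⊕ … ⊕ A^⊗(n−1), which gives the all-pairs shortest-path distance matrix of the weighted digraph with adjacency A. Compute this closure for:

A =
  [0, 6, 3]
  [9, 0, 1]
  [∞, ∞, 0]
Closure =
  [0, 6, 3]
  [9, 0, 1]
  [∞, ∞, 0]

This is the Floyd-Warshall all-pairs shortest-path computation. For each intermediate vertex k = 0, 1, …, 2, update dist[i][j] ← min(dist[i][j], dist[i][k] + dist[k][j]). The final matrix gives, for each (i, j), the minimum total weight of any directed path from i to j (possibly empty when i = j).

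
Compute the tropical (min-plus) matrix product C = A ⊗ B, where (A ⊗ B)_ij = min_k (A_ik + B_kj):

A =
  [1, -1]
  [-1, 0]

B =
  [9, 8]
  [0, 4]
A ⊗ B =
  [-1, 3]
  [0, 4]

Apply the min-plus product entry-by-entry:
  C[0][0] = min over k of (A[0][0] + B[0][0] = 1 + 9 = 10, A[0][1] + B[1][0] = -1 + 0 = -1) = -1 (attained at k = 1)
  C[0][1] = min over k of (A[0][0] + B[0][1] = 1 + 8 = 9, A[0][1] + B[1][1] = -1 + 4 = 3) = 3 (attained at k = 1)
  C[1][0] = min over k of (A[1][0] + B[0][0] = -1 + 9 = 8, A[1][1] + B[1][0] = 0 + 0 = 0) = 0 (attained at k = 1)
  C[1][1] = min over k of (A[1][0] + B[0][1] = -1 + 8 = 7, A[1][1] + B[1][1] = 0 + 4 = 4) = 4 (attained at k = 1)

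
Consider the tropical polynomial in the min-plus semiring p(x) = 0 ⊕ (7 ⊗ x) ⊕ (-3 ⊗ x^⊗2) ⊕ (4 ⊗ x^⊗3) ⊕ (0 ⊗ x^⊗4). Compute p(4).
p(4) = 0

A tropical monomial a ⊗ x^⊗i evaluates to a + i · x. Evaluating each term at x = 4:
  Term 0 contributes 0 + 0 · 4 = 0
  Term 1 contributes 7 + 1 · 4 = 11
  Term 2 contributes -3 + 2 · 4 = 5
  Term 3 contributes 4 + 3 · 4 = 16
  Term 4 contributes 0 + 4 · 4 = 16
p(4) = ⊕ of these = min[0, 11, 5, 16, 16] = 0.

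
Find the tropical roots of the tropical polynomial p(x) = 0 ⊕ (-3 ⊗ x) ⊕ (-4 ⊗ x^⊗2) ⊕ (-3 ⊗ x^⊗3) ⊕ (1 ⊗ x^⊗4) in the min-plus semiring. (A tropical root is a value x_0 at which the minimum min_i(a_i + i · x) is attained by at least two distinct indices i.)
Roots: {-4, -1, 1, 3}

Each tropical root is a break point of the lower envelope of the lines y = a_i + i · x (there are 5 lines, with slopes 0, 1, ..., 4). Only the lines that attain the minimum somewhere contribute to roots; other lines are dominated. Here the surviving (envelope) indices are i = 4, i = 3, i = 2, i = 1, i = 0.
Intersections between consecutive envelope lines give the roots: for adjacent envelope indices i < j the intersection is x = (a_i − a_j) / (j − i). Reading off the sorted break points: {-4, -1, 1, 3}.
Verification: at each break x_0, at least two indices attain the minimum of min_i(a_i + i · x_0).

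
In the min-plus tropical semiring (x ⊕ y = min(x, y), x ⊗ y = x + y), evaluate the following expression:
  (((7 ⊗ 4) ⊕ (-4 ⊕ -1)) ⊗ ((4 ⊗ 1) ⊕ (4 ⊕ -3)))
(((7 ⊗ 4) ⊕ (-4 ⊕ -1)) ⊗ ((4 ⊗ 1) ⊕ (4 ⊕ -3))) = -7

Expand innermost to outermost. Recall ⊕ takes the minimum of its arguments and ⊗ takes their sum. Working out the expression (((7 ⊗ 4) ⊕ (-4 ⊕ -1)) ⊗ ((4 ⊗ 1) ⊕ (4 ⊕ -3))) gives -7.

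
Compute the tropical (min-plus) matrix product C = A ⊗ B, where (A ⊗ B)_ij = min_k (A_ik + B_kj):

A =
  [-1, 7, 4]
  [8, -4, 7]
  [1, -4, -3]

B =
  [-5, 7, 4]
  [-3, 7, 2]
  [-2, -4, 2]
A ⊗ B =
  [-6, 0, 3]
  [-7, 3, -2]
  [-7, -7, -2]

Apply the min-plus product entry-by-entry:
  C[0][0] = min over k of (A[0][0] + B[0][0] = -1 + -5 = -6, A[0][1] + B[1][0] = 7 + -3 = 4, A[0][2] + B[2][0] = 4 + -2 = 2) = -6 (attained at k = 0)
  C[0][1] = min over k of (A[0][0] + B[0][1] = -1 + 7 = 6, A[0][1] + B[1][1] = 7 + 7 = 14, A[0][2] + B[2][1] = 4 + -4 = 0) = 0 (attained at k = 2)
  C[0][2] = min over k of (A[0][0] + B[0][2] = -1 + 4 = 3, A[0][1] + B[1][2] = 7 + 2 = 9, A[0][2] + B[2][2] = 4 + 2 = 6) = 3 (attained at k = 0)
  C[1][0] = min over k of (A[1][0] + B[0][0] = 8 + -5 = 3, A[1][1] + B[1][0] = -4 + -3 = -7, A[1][2] + B[2][0] = 7 + -2 = 5) = -7 (attained at k = 1)
  C[1][1] = min over k of (A[1][0] + B[0][1] = 8 + 7 = 15, A[1][1] + B[1][1] = -4 + 7 = 3, A[1][2] + B[2][1] = 7 + -4 = 3) = 3 (attained at k = 1)
  C[1][2] = min over k of (A[1][0] + B[0][2] = 8 + 4 = 12, A[1][1] + B[1][2] = -4 + 2 = -2, A[1][2] + B[2][2] = 7 + 2 = 9) = -2 (attained at k = 1)
  C[2][0] = min over k of (A[2][0] + B[0][0] = 1 + -5 = -4, A[2][1] + B[1][0] = -4 + -3 = -7, A[2][2] + B[2][0] = -3 + -2 = -5) = -7 (attained at k = 1)
  C[2][1] = min over k of (A[2][0] + B[0][1] = 1 + 7 = 8, A[2][1] + B[1][1] = -4 + 7 = 3, A[2][2] + B[2][1] = -3 + -4 = -7) = -7 (attained at k = 2)
  C[2][2] = min over k of (A[2][0] + B[0][2] = 1 + 4 = 5, A[2][1] + B[1][2] = -4 + 2 = -2, A[2][2] + B[2][2] = -3 + 2 = -1) = -2 (attained at k = 1)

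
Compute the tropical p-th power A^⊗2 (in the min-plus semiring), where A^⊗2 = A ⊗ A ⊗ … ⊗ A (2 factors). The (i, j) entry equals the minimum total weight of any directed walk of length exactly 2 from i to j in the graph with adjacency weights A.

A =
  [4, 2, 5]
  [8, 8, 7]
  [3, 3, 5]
A^⊗2 =
  [8, 6, 9]
  [10, 10, 12]
  [7, 5, 8]

Each entry (A^⊗2)_ij equals the minimum over all length-2 walks i = v_0 → v_1 → … → v_2 = j of Σ_t A[v_t][v_{t+1}]. For example, for (i, j) = (0, 2) we minimise over 3 possible intermediate vertex sequences; the minimum is 9, attained along the walk 0 → 0 → 2.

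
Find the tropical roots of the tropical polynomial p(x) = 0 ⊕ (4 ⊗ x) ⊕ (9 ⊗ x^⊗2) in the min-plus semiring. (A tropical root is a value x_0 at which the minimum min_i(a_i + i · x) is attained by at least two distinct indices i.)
Roots: {-5, -4}

Each tropical root is a break point of the lower envelope of the lines y = a_i + i · x (there are 3 lines, with slopes 0, 1, ..., 2). Only the lines that attain the minimum somewhere contribute to roots; other lines are dominated. Here the surviving (envelope) indices are i = 2, i = 1, i = 0.
Intersections between consecutive envelope lines give the roots: for adjacent envelope indices i < j the intersection is x = (a_i − a_j) / (j − i). Reading off the sorted break points: {-5, -4}.
Verification: at each break x_0, at least two indices attain the minimum of min_i(a_i + i · x_0).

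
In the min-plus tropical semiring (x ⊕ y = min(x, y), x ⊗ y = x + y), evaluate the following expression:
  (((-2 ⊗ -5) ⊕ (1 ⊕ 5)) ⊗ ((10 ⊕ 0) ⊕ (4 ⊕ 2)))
(((-2 ⊗ -5) ⊕ (1 ⊕ 5)) ⊗ ((10 ⊕ 0) ⊕ (4 ⊕ 2))) = -7

Expand innermost to outermost. Recall ⊕ takes the minimum of its arguments and ⊗ takes their sum. Working out the expression (((-2 ⊗ -5) ⊕ (1 ⊕ 5)) ⊗ ((10 ⊕ 0) ⊕ (4 ⊕ 2))) gives -7.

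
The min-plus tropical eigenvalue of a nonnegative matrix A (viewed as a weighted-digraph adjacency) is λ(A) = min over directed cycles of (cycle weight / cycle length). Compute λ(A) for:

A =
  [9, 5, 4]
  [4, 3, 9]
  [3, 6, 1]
λ(A) = 1

Enumerate directed cycles and compute their means (weight / length). Sample:
  cycle 0 → 0: weight = 9, length = 1, mean = 9/1 ≈ 9.000
  cycle 1 → 1: weight = 3, length = 1, mean = 3/1 ≈ 3.000
  cycle 2 → 2: weight = 1, length = 1, mean = 1/1 ≈ 1.000
  cycle 0 → 1 → 0: weight = 9, length = 2, mean = 9/2 ≈ 4.500
  cycle 0 → 2 → 0: weight = 7, length = 2, mean = 7/2 ≈ 3.500
  cycle 1 → 0 → 1: weight = 9, length = 2, mean = 9/2 ≈ 4.500
Minimum mean = 1.000, attained e.g. along the cycle 2 → 2 with weight 1 and length 1. So λ(A) = 1/1 = 1.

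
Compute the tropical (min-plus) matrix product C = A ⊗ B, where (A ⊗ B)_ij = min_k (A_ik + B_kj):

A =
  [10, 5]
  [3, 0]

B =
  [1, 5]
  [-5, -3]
A ⊗ B =
  [0, 2]
  [-5, -3]

Apply the min-plus product entry-by-entry:
  C[0][0] = min over k of (A[0][0] + B[0][0] = 10 + 1 = 11, A[0][1] + B[1][0] = 5 + -5 = 0) = 0 (attained at k = 1)
  C[0][1] = min over k of (A[0][0] + B[0][1] = 10 + 5 = 15, A[0][1] + B[1][1] = 5 + -3 = 2) = 2 (attained at k = 1)
  C[1][0] = min over k of (A[1][0] + B[0][0] = 3 + 1 = 4, A[1][1] + B[1][0] = 0 + -5 = -5) = -5 (attained at k = 1)
  C[1][1] = min over k of (A[1][0] + B[0][1] = 3 + 5 = 8, A[1][1] + B[1][1] = 0 + -3 = -3) = -3 (attained at k = 1)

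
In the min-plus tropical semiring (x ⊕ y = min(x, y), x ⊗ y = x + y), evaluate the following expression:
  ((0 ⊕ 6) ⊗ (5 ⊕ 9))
((0 ⊕ 6) ⊗ (5 ⊕ 9)) = 5

Expand innermost to outermost. Recall ⊕ takes the minimum of its arguments and ⊗ takes their sum. Working out the expression ((0 ⊕ 6) ⊗ (5 ⊕ 9)) gives 5.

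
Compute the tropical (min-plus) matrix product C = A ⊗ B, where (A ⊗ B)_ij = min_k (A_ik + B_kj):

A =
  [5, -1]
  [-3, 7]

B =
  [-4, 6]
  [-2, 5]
A ⊗ B =
  [-3, 4]
  [-7, 3]

Apply the min-plus product entry-by-entry:
  C[0][0] = min over k of (A[0][0] + B[0][0] = 5 + -4 = 1, A[0][1] + B[1][0] = -1 + -2 = -3) = -3 (attained at k = 1)
  C[0][1] = min over k of (A[0][0] + B[0][1] = 5 + 6 = 11, A[0][1] + B[1][1] = -1 + 5 = 4) = 4 (attained at k = 1)
  C[1][0] = min over k of (A[1][0] + B[0][0] = -3 + -4 = -7, A[1][1] + B[1][0] = 7 + -2 = 5) = -7 (attained at k = 0)
  C[1][1] = min over k of (A[1][0] + B[0][1] = -3 + 6 = 3, A[1][1] + B[1][1] = 7 + 5 = 12) = 3 (attained at k = 0)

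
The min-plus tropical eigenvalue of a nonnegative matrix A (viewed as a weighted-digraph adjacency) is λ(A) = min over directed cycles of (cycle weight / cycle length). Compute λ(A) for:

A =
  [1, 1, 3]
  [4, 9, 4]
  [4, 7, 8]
λ(A) = 1

Enumerate directed cycles and compute their means (weight / length). Sample:
  cycle 0 → 0: weight = 1, length = 1, mean = 1/1 ≈ 1.000
  cycle 1 → 1: weight = 9, length = 1, mean = 9/1 ≈ 9.000
  cycle 2 → 2: weight = 8, length = 1, mean = 8/1 ≈ 8.000
  cycle 0 → 1 → 0: weight = 5, length = 2, mean = 5/2 ≈ 2.500
  cycle 0 → 2 → 0: weight = 7, length = 2, mean = 7/2 ≈ 3.500
  cycle 1 → 0 → 1: weight = 5, length = 2, mean = 5/2 ≈ 2.500
Minimum mean = 1.000, attained e.g. along the cycle 0 → 0 with weight 1 and length 1. So λ(A) = 1/1 = 1.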